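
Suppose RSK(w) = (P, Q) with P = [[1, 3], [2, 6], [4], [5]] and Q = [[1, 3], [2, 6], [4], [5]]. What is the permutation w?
Reverse the RSK construction: for i from n down to 1, find the cell of Q containing i, remove the entry at that cell from P, and reverse-bump it up through P; the value ejected from row 1 is w(i).

Step i=6: Q has 6 at row 2, column 2; remove 6 from row 2 of P and reverse-bump: 6 enters row 1 and ejects 3. So w(6) = 3. P is now [[1, 6], [2], [4], [5]].
Step i=5: Q has 5 at row 4, column 1; remove 5 from row 4 of P and reverse-bump: 5 enters row 3 and ejects 4; 4 enters row 2 and ejects 2; 2 enters row 1 and ejects 1. So w(5) = 1. P is now [[2, 6], [4], [5]].
Step i=4: Q has 4 at row 3, column 1; remove 5 from row 3 of P and reverse-bump: 5 enters row 2 and ejects 4; 4 enters row 1 and ejects 2. So w(4) = 2. P is now [[4, 6], [5]].
Step i=3: Q has 3 at row 1, column 2; remove that cell from P, ejecting 6. So w(3) = 6. P is now [[4], [5]].
Step i=2: Q has 2 at row 2, column 1; remove 5 from row 2 of P and reverse-bump: 5 enters row 1 and ejects 4. So w(2) = 4. P is now [[5]].
Step i=1: Q has 1 at row 1, column 1; remove that cell from P, ejecting 5. So w(1) = 5. P is now [].

So w = 5 4 6 2 1 3.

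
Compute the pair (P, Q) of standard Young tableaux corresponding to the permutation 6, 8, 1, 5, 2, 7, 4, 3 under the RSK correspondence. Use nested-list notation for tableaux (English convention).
Insert each entry of the permutation into P by Schensted row insertion, recording in Q the position of each new cell.

Insert 6: appended to row 1. P = [[6]], Q = [[1]].
Insert 8: appended to row 1. P = [[6, 8]], Q = [[1, 2]].
Insert 1: 1 bumps 6 from row 1; 6 starts row 2. P = [[1, 8], [6]], Q = [[1, 2], [3]].
Insert 5: 5 bumps 8 from row 1; 8 appends to row 2. P = [[1, 5], [6, 8]], Q = [[1, 2], [3, 4]].
Insert 2: 2 bumps 5 from row 1; 5 bumps 6 from row 2; 6 starts row 3. P = [[1, 2], [5, 8], [6]], Q = [[1, 2], [3, 4], [5]].
Insert 7: appended to row 1. P = [[1, 2, 7], [5, 8], [6]], Q = [[1, 2, 6], [3, 4], [5]].
Insert 4: 4 bumps 7 from row 1; 7 bumps 8 from row 2; 8 appends to row 3. P = [[1, 2, 4], [5, 7], [6, 8]], Q = [[1, 2, 6], [3, 4], [5, 7]].
Insert 3: 3 bumps 4 from row 1; 4 bumps 5 from row 2; 5 bumps 6 from row 3; 6 starts row 4. P = [[1, 2, 3], [4, 7], [5, 8], [6]], Q = [[1, 2, 6], [3, 4], [5, 7], [8]].

So P = [[1, 2, 3], [4, 7], [5, 8], [6]], Q = [[1, 2, 6], [3, 4], [5, 7], [8]].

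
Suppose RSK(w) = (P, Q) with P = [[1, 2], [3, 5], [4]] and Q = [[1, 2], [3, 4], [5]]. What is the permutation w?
Reverse the RSK construction: for i from n down to 1, find the cell of Q containing i, remove the entry at that cell from P, and reverse-bump it up through P; the value ejected from row 1 is w(i).

Step i=5: Q has 5 at row 3, column 1; remove 4 from row 3 of P and reverse-bump: 4 enters row 2 and ejects 3; 3 enters row 1 and ejects 2. So w(5) = 2. P is now [[1, 3], [4, 5]].
Step i=4: Q has 4 at row 2, column 2; remove 5 from row 2 of P and reverse-bump: 5 enters row 1 and ejects 3. So w(4) = 3. P is now [[1, 5], [4]].
Step i=3: Q has 3 at row 2, column 1; remove 4 from row 2 of P and reverse-bump: 4 enters row 1 and ejects 1. So w(3) = 1. P is now [[4, 5]].
Step i=2: Q has 2 at row 1, column 2; remove that cell from P, ejecting 5. So w(2) = 5. P is now [[4]].
Step i=1: Q has 1 at row 1, column 1; remove that cell from P, ejecting 4. So w(1) = 4. P is now [].

So w = 4 5 1 3 2.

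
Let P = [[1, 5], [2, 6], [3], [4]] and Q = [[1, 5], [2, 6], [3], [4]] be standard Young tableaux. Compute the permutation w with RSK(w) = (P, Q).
Reverse the RSK construction: for i from n down to 1, find the cell of Q containing i, remove the entry at that cell from P, and reverse-bump it up through P; the value ejected from row 1 is w(i).

Step i=6: Q has 6 at row 2, column 2; remove 6 from row 2 of P and reverse-bump: 6 enters row 1 and ejects 5. So w(6) = 5. P is now [[1, 6], [2], [3], [4]].
Step i=5: Q has 5 at row 1, column 2; remove that cell from P, ejecting 6. So w(5) = 6. P is now [[1], [2], [3], [4]].
Step i=4: Q has 4 at row 4, column 1; remove 4 from row 4 of P and reverse-bump: 4 enters row 3 and ejects 3; 3 enters row 2 and ejects 2; 2 enters row 1 and ejects 1. So w(4) = 1. P is now [[2], [3], [4]].
Step i=3: Q has 3 at row 3, column 1; remove 4 from row 3 of P and reverse-bump: 4 enters row 2 and ejects 3; 3 enters row 1 and ejects 2. So w(3) = 2. P is now [[3], [4]].
Step i=2: Q has 2 at row 2, column 1; remove 4 from row 2 of P and reverse-bump: 4 enters row 1 and ejects 3. So w(2) = 3. P is now [[4]].
Step i=1: Q has 1 at row 1, column 1; remove that cell from P, ejecting 4. So w(1) = 4. P is now [].

So w = 4 3 2 1 6 5.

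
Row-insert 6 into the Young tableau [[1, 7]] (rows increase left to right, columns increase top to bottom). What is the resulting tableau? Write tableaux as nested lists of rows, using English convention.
In row 1, 6 replaces 7 (the leftmost entry greater than 6); 7 is bumped to row 2. 7 starts a new row 2. The new tableau is [[1, 6], [7]].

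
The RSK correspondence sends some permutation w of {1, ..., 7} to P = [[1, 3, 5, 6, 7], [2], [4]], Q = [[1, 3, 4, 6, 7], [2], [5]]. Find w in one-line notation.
Reverse RSK: for i = n, n-1, ..., 1, locate i in Q, remove the corresponding corner cell from P, and reverse-bump its entry up through P; the value ejected from row 1 is w(i).

So w = 4 2 3 5 1 6 7.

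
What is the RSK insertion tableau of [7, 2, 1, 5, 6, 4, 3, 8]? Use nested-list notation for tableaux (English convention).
Insert 7: appended to row 1. P = [[7]].
Insert 2: 2 bumps 7 from row 1; 7 starts row 2. P = [[2], [7]].
Insert 1: 1 bumps 2 from row 1; 2 bumps 7 from row 2; 7 starts row 3. P = [[1], [2], [7]].
Insert 5: appended to row 1. P = [[1, 5], [2], [7]].
Insert 6: appended to row 1. P = [[1, 5, 6], [2], [7]].
Insert 4: 4 bumps 5 from row 1; 5 appends to row 2. P = [[1, 4, 6], [2, 5], [7]].
Insert 3: 3 bumps 4 from row 1; 4 bumps 5 from row 2; 5 bumps 7 from row 3; 7 starts row 4. P = [[1, 3, 6], [2, 4], [5], [7]].
Insert 8: appended to row 1. P = [[1, 3, 6, 8], [2, 4], [5], [7]].

So P = [[1, 3, 6, 8], [2, 4], [5], [7]].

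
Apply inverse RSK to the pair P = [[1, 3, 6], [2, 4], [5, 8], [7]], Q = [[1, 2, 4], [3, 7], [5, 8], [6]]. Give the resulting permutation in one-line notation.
Reverse the RSK construction: for i from n down to 1, find the cell of Q containing i, remove the entry at that cell from P, and reverse-bump it up through P; the value ejected from row 1 is w(i).

Step i=8: Q has 8 at row 3, column 2; remove 8 from row 3 of P and reverse-bump: 8 enters row 2 and ejects 4; 4 enters row 1 and ejects 3. So w(8) = 3. P is now [[1, 4, 6], [2, 8], [5], [7]].
Step i=7: Q has 7 at row 2, column 2; remove 8 from row 2 of P and reverse-bump: 8 enters row 1 and ejects 6. So w(7) = 6. P is now [[1, 4, 8], [2], [5], [7]].
Step i=6: Q has 6 at row 4, column 1; remove 7 from row 4 of P and reverse-bump: 7 enters row 3 and ejects 5; 5 enters row 2 and ejects 2; 2 enters row 1 and ejects 1. So w(6) = 1. P is now [[2, 4, 8], [5], [7]].
Step i=5: Q has 5 at row 3, column 1; remove 7 from row 3 of P and reverse-bump: 7 enters row 2 and ejects 5; 5 enters row 1 and ejects 4. So w(5) = 4. P is now [[2, 5, 8], [7]].
Step i=4: Q has 4 at row 1, column 3; remove that cell from P, ejecting 8. So w(4) = 8. P is now [[2, 5], [7]].
Step i=3: Q has 3 at row 2, column 1; remove 7 from row 2 of P and reverse-bump: 7 enters row 1 and ejects 5. So w(3) = 5. P is now [[2, 7]].
Step i=2: Q has 2 at row 1, column 2; remove that cell from P, ejecting 7. So w(2) = 7. P is now [[2]].
Step i=1: Q has 1 at row 1, column 1; remove that cell from P, ejecting 2. So w(1) = 2. P is now [].

So w = 2 7 5 8 4 1 6 3.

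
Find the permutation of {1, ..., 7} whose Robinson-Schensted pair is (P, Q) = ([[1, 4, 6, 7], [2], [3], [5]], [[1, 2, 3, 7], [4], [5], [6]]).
Reverse the RSK construction: for i from n down to 1, find the cell of Q containing i, remove the entry at that cell from P, and reverse-bump it up through P; the value ejected from row 1 is w(i).

Step i=7: Q has 7 at row 1, column 4; remove that cell from P, ejecting 7. So w(7) = 7. P is now [[1, 4, 6], [2], [3], [5]].
Step i=6: Q has 6 at row 4, column 1; remove 5 from row 4 of P and reverse-bump: 5 enters row 3 and ejects 3; 3 enters row 2 and ejects 2; 2 enters row 1 and ejects 1. So w(6) = 1. P is now [[2, 4, 6], [3], [5]].
Step i=5: Q has 5 at row 3, column 1; remove 5 from row 3 of P and reverse-bump: 5 enters row 2 and ejects 3; 3 enters row 1 and ejects 2. So w(5) = 2. P is now [[3, 4, 6], [5]].
Step i=4: Q has 4 at row 2, column 1; remove 5 from row 2 of P and reverse-bump: 5 enters row 1 and ejects 4. So w(4) = 4. P is now [[3, 5, 6]].
Step i=3: Q has 3 at row 1, column 3; remove that cell from P, ejecting 6. So w(3) = 6. P is now [[3, 5]].
Step i=2: Q has 2 at row 1, column 2; remove that cell from P, ejecting 5. So w(2) = 5. P is now [[3]].
Step i=1: Q has 1 at row 1, column 1; remove that cell from P, ejecting 3. So w(1) = 3. P is now [].

So w = 3 5 6 4 2 1 7.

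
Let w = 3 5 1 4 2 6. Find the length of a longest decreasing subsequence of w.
3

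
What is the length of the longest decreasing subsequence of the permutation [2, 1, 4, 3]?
2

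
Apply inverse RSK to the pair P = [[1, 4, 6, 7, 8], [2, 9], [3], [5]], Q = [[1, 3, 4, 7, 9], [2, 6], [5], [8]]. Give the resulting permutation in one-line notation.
Reverse RSK: for i = n, n-1, ..., 1, locate i in Q, remove the corresponding corner cell from P, and reverse-bump its entry up through P; the value ejected from row 1 is w(i).

So w = 5 3 4 9 2 6 7 1 8.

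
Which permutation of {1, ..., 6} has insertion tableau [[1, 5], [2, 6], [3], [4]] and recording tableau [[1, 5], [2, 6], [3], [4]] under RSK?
4 3 2 1 6 5

Reverse the RSK construction: for i from n down to 1, find the cell of Q containing i, remove the entry at that cell from P, and reverse-bump it up through P; the value ejected from row 1 is w(i).

Step i=6: Q has 6 at row 2, column 2; remove 6 from row 2 of P and reverse-bump: 6 enters row 1 and ejects 5. So w(6) = 5. P is now [[1, 6], [2], [3], [4]].
Step i=5: Q has 5 at row 1, column 2; remove that cell from P, ejecting 6. So w(5) = 6. P is now [[1], [2], [3], [4]].
Step i=4: Q has 4 at row 4, column 1; remove 4 from row 4 of P and reverse-bump: 4 enters row 3 and ejects 3; 3 enters row 2 and ejects 2; 2 enters row 1 and ejects 1. So w(4) = 1. P is now [[2], [3], [4]].
Step i=3: Q has 3 at row 3, column 1; remove 4 from row 3 of P and reverse-bump: 4 enters row 2 and ejects 3; 3 enters row 1 and ejects 2. So w(3) = 2. P is now [[3], [4]].
Step i=2: Q has 2 at row 2, column 1; remove 4 from row 2 of P and reverse-bump: 4 enters row 1 and ejects 3. So w(2) = 3. P is now [[4]].
Step i=1: Q has 1 at row 1, column 1; remove that cell from P, ejecting 4. So w(1) = 4. P is now [].

So w = 4 3 2 1 6 5.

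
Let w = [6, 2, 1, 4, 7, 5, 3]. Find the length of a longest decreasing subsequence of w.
3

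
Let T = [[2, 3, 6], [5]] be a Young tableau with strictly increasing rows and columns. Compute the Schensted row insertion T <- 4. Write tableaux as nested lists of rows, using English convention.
In row 1, 4 replaces 6 (the leftmost entry greater than 4); 6 is bumped to row 2. 6 is appended to row 2. The new tableau is [[2, 3, 4], [5, 6]].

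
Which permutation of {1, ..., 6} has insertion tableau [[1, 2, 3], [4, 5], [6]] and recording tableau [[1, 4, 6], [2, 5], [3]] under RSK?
6 4 1 5 2 3

Reverse the RSK construction: for i from n down to 1, find the cell of Q containing i, remove the entry at that cell from P, and reverse-bump it up through P; the value ejected from row 1 is w(i).

Step i=6: Q has 6 at row 1, column 3; remove that cell from P, ejecting 3. So w(6) = 3. P is now [[1, 2], [4, 5], [6]].
Step i=5: Q has 5 at row 2, column 2; remove 5 from row 2 of P and reverse-bump: 5 enters row 1 and ejects 2. So w(5) = 2. P is now [[1, 5], [4], [6]].
Step i=4: Q has 4 at row 1, column 2; remove that cell from P, ejecting 5. So w(4) = 5. P is now [[1], [4], [6]].
Step i=3: Q has 3 at row 3, column 1; remove 6 from row 3 of P and reverse-bump: 6 enters row 2 and ejects 4; 4 enters row 1 and ejects 1. So w(3) = 1. P is now [[4], [6]].
Step i=2: Q has 2 at row 2, column 1; remove 6 from row 2 of P and reverse-bump: 6 enters row 1 and ejects 4. So w(2) = 4. P is now [[6]].
Step i=1: Q has 1 at row 1, column 1; remove that cell from P, ejecting 6. So w(1) = 6. P is now [].

So w = 6 4 1 5 2 3.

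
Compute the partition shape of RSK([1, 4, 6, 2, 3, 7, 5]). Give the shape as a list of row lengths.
[4, 3]

Row-insert each entry into an empty tableau.

After inserting 1: P = [[1]].
After inserting 4: P = [[1, 4]].
After inserting 6: P = [[1, 4, 6]].
After inserting 2: P = [[1, 2, 6], [4]].
After inserting 3: P = [[1, 2, 3], [4, 6]].
After inserting 7: P = [[1, 2, 3, 7], [4, 6]].
After inserting 5: P = [[1, 2, 3, 5], [4, 6, 7]].

The final insertion tableau P = [[1, 2, 3, 5], [4, 6, 7]] has shape [4, 3].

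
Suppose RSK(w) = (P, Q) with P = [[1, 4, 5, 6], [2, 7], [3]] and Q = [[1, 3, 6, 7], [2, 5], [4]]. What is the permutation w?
Reverse the RSK construction: for i from n down to 1, find the cell of Q containing i, remove the entry at that cell from P, and reverse-bump it up through P; the value ejected from row 1 is w(i).

Step i=7: Q has 7 at row 1, column 4; remove that cell from P, ejecting 6. So w(7) = 6. P is now [[1, 4, 5], [2, 7], [3]].
Step i=6: Q has 6 at row 1, column 3; remove that cell from P, ejecting 5. So w(6) = 5. P is now [[1, 4], [2, 7], [3]].
Step i=5: Q has 5 at row 2, column 2; remove 7 from row 2 of P and reverse-bump: 7 enters row 1 and ejects 4. So w(5) = 4. P is now [[1, 7], [2], [3]].
Step i=4: Q has 4 at row 3, column 1; remove 3 from row 3 of P and reverse-bump: 3 enters row 2 and ejects 2; 2 enters row 1 and ejects 1. So w(4) = 1. P is now [[2, 7], [3]].
Step i=3: Q has 3 at row 1, column 2; remove that cell from P, ejecting 7. So w(3) = 7. P is now [[2], [3]].
Step i=2: Q has 2 at row 2, column 1; remove 3 from row 2 of P and reverse-bump: 3 enters row 1 and ejects 2. So w(2) = 2. P is now [[3]].
Step i=1: Q has 1 at row 1, column 1; remove that cell from P, ejecting 3. So w(1) = 3. P is now [].

So w = 3 2 7 1 4 5 6.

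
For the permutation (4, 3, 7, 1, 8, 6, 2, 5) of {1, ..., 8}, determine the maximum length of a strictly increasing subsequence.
3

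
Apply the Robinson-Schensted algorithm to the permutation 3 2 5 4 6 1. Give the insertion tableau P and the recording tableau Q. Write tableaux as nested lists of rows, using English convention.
Insert each entry of the permutation into P by Schensted row insertion, recording in Q the position of each new cell.

Insert 3: appended to row 1. P = [[3]].
Insert 2: 2 bumps 3 from row 1; 3 starts row 2. P = [[2], [3]].
Insert 5: appended to row 1. P = [[2, 5], [3]].
Insert 4: 4 bumps 5 from row 1; 5 appends to row 2. P = [[2, 4], [3, 5]].
Insert 6: appended to row 1. P = [[2, 4, 6], [3, 5]].
Insert 1: 1 bumps 2 from row 1; 2 bumps 3 from row 2; 3 starts row 3. P = [[1, 4, 6], [2, 5], [3]].

So P = [[1, 4, 6], [2, 5], [3]], Q = [[1, 3, 5], [2, 4], [6]].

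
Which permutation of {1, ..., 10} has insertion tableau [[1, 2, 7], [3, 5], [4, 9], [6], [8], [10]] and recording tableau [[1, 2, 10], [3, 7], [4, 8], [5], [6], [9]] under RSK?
Reverse the RSK construction: for i from n down to 1, find the cell of Q containing i, remove the entry at that cell from P, and reverse-bump it up through P; the value ejected from row 1 is w(i).

Step i=10: Q has 10 at row 1, column 3; remove that cell from P, ejecting 7. So w(10) = 7. P is now [[1, 2], [3, 5], [4, 9], [6], [8], [10]].
Step i=9: Q has 9 at row 6, column 1; remove 10 from row 6 of P and reverse-bump: 10 enters row 5 and ejects 8; 8 enters row 4 and ejects 6; 6 enters row 3 and ejects 4; 4 enters row 2 and ejects 3; 3 enters row 1 and ejects 2. So w(9) = 2. P is now [[1, 3], [4, 5], [6, 9], [8], [10]].
Step i=8: Q has 8 at row 3, column 2; remove 9 from row 3 of P and reverse-bump: 9 enters row 2 and ejects 5; 5 enters row 1 and ejects 3. So w(8) = 3. P is now [[1, 5], [4, 9], [6], [8], [10]].
Step i=7: Q has 7 at row 2, column 2; remove 9 from row 2 of P and reverse-bump: 9 enters row 1 and ejects 5. So w(7) = 5. P is now [[1, 9], [4], [6], [8], [10]].
Step i=6: Q has 6 at row 5, column 1; remove 10 from row 5 of P and reverse-bump: 10 enters row 4 and ejects 8; 8 enters row 3 and ejects 6; 6 enters row 2 and ejects 4; 4 enters row 1 and ejects 1. So w(6) = 1. P is now [[4, 9], [6], [8], [10]].
Step i=5: Q has 5 at row 4, column 1; remove 10 from row 4 of P and reverse-bump: 10 enters row 3 and ejects 8; 8 enters row 2 and ejects 6; 6 enters row 1 and ejects 4. So w(5) = 4. P is now [[6, 9], [8], [10]].
Step i=4: Q has 4 at row 3, column 1; remove 10 from row 3 of P and reverse-bump: 10 enters row 2 and ejects 8; 8 enters row 1 and ejects 6. So w(4) = 6. P is now [[8, 9], [10]].
Step i=3: Q has 3 at row 2, column 1; remove 10 from row 2 of P and reverse-bump: 10 enters row 1 and ejects 9. So w(3) = 9. P is now [[8, 10]].
Step i=2: Q has 2 at row 1, column 2; remove that cell from P, ejecting 10. So w(2) = 10. P is now [[8]].
Step i=1: Q has 1 at row 1, column 1; remove that cell from P, ejecting 8. So w(1) = 8. P is now [].

So w = 8 10 9 6 4 1 5 3 2 7.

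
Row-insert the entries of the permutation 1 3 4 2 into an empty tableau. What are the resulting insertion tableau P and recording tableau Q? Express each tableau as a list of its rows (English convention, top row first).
P = [[1, 2, 4], [3]], Q = [[1, 2, 3], [4]]

Insert each entry of the permutation into P by Schensted row insertion, recording in Q the position of each new cell.

Insert 1: appended to row 1. P = [[1]].
Insert 3: appended to row 1. P = [[1, 3]].
Insert 4: appended to row 1. P = [[1, 3, 4]].
Insert 2: 2 bumps 3 from row 1; 3 starts row 2. P = [[1, 2, 4], [3]].

So P = [[1, 2, 4], [3]], Q = [[1, 2, 3], [4]].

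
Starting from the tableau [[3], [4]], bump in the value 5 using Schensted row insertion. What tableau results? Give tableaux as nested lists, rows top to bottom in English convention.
[[3, 5], [4]]

5 is larger than every entry of row 1, so it is appended to row 1. The new tableau is [[3, 5], [4]].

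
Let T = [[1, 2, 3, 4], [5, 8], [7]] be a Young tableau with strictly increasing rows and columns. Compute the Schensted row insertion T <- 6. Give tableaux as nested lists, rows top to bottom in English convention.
6 is larger than every entry of row 1, so it is appended to row 1. The new tableau is [[1, 2, 3, 4, 6], [5, 8], [7]].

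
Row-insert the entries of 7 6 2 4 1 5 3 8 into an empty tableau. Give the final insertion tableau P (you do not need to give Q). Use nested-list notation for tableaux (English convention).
Insert 7: appended to row 1. P = [[7]].
Insert 6: 6 bumps 7 from row 1; 7 starts row 2. P = [[6], [7]].
Insert 2: 2 bumps 6 from row 1; 6 bumps 7 from row 2; 7 starts row 3. P = [[2], [6], [7]].
Insert 4: appended to row 1. P = [[2, 4], [6], [7]].
Insert 1: 1 bumps 2 from row 1; 2 bumps 6 from row 2; 6 bumps 7 from row 3; 7 starts row 4. P = [[1, 4], [2], [6], [7]].
Insert 5: appended to row 1. P = [[1, 4, 5], [2], [6], [7]].
Insert 3: 3 bumps 4 from row 1; 4 appends to row 2. P = [[1, 3, 5], [2, 4], [6], [7]].
Insert 8: appended to row 1. P = [[1, 3, 5, 8], [2, 4], [6], [7]].

So P = [[1, 3, 5, 8], [2, 4], [6], [7]].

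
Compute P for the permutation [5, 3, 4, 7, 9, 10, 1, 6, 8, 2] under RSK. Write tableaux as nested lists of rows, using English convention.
P = [[1, 2, 6, 8, 10], [3, 4, 9], [5, 7]]

Insert 5: appended to row 1. P = [[5]].
Insert 3: 3 bumps 5 from row 1; 5 starts row 2. P = [[3], [5]].
Insert 4: appended to row 1. P = [[3, 4], [5]].
Insert 7: appended to row 1. P = [[3, 4, 7], [5]].
Insert 9: appended to row 1. P = [[3, 4, 7, 9], [5]].
Insert 10: appended to row 1. P = [[3, 4, 7, 9, 10], [5]].
Insert 1: 1 bumps 3 from row 1; 3 bumps 5 from row 2; 5 starts row 3. P = [[1, 4, 7, 9, 10], [3], [5]].
Insert 6: 6 bumps 7 from row 1; 7 appends to row 2. P = [[1, 4, 6, 9, 10], [3, 7], [5]].
Insert 8: 8 bumps 9 from row 1; 9 appends to row 2. P = [[1, 4, 6, 8, 10], [3, 7, 9], [5]].
Insert 2: 2 bumps 4 from row 1; 4 bumps 7 from row 2; 7 appends to row 3. P = [[1, 2, 6, 8, 10], [3, 4, 9], [5, 7]].

So P = [[1, 2, 6, 8, 10], [3, 4, 9], [5, 7]].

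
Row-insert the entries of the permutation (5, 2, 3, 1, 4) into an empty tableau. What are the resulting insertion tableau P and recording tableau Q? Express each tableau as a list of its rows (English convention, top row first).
P = [[1, 3, 4], [2], [5]], Q = [[1, 3, 5], [2], [4]]

Insert each entry of the permutation into P by Schensted row insertion, recording in Q the position of each new cell.

Insert 5: appended to row 1. P = [[5]], Q = [[1]].
Insert 2: 2 bumps 5 from row 1; 5 starts row 2. P = [[2], [5]], Q = [[1], [2]].
Insert 3: appended to row 1. P = [[2, 3], [5]], Q = [[1, 3], [2]].
Insert 1: 1 bumps 2 from row 1; 2 bumps 5 from row 2; 5 starts row 3. P = [[1, 3], [2], [5]], Q = [[1, 3], [2], [4]].
Insert 4: appended to row 1. P = [[1, 3, 4], [2], [5]], Q = [[1, 3, 5], [2], [4]].

So P = [[1, 3, 4], [2], [5]], Q = [[1, 3, 5], [2], [4]].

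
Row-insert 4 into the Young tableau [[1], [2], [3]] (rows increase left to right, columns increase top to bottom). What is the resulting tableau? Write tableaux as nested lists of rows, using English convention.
4 is larger than every entry of row 1, so it is appended to row 1. The new tableau is [[1, 4], [2], [3]].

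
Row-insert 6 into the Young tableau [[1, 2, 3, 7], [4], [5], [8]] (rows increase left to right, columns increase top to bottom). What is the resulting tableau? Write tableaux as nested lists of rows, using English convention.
In row 1, 6 replaces 7 (the leftmost entry greater than 6); 7 is bumped to row 2. 7 is appended to row 2. The new tableau is [[1, 2, 3, 6], [4, 7], [5], [8]].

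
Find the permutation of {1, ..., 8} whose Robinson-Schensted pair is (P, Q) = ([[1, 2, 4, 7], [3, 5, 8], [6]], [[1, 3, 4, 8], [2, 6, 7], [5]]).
Reverse RSK: for i = n, n-1, ..., 1, locate i in Q, remove the corresponding corner cell from P, and reverse-bump its entry up through P; the value ejected from row 1 is w(i).

So w = 6 3 5 8 1 2 4 7.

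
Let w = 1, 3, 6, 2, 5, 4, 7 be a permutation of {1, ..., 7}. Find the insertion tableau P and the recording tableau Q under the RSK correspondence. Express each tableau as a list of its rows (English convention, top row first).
P = [[1, 2, 4, 7], [3, 5], [6]], Q = [[1, 2, 3, 7], [4, 5], [6]]

Insert each entry of the permutation into P by Schensted row insertion, recording in Q the position of each new cell.

Insert 1: appended to row 1. P = [[1]].
Insert 3: appended to row 1. P = [[1, 3]].
Insert 6: appended to row 1. P = [[1, 3, 6]].
Insert 2: 2 bumps 3 from row 1; 3 starts row 2. P = [[1, 2, 6], [3]].
Insert 5: 5 bumps 6 from row 1; 6 appends to row 2. P = [[1, 2, 5], [3, 6]].
Insert 4: 4 bumps 5 from row 1; 5 bumps 6 from row 2; 6 starts row 3. P = [[1, 2, 4], [3, 5], [6]].
Insert 7: appended to row 1. P = [[1, 2, 4, 7], [3, 5], [6]].

So P = [[1, 2, 4, 7], [3, 5], [6]], Q = [[1, 2, 3, 7], [4, 5], [6]].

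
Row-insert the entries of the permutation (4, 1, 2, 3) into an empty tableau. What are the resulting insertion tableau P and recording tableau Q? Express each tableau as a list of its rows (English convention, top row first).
Insert each entry of the permutation into P by Schensted row insertion, recording in Q the position of each new cell.

Insert 4: appended to row 1. P = [[4]].
Insert 1: 1 bumps 4 from row 1; 4 starts row 2. P = [[1], [4]].
Insert 2: appended to row 1. P = [[1, 2], [4]].
Insert 3: appended to row 1. P = [[1, 2, 3], [4]].

So P = [[1, 2, 3], [4]], Q = [[1, 3, 4], [2]].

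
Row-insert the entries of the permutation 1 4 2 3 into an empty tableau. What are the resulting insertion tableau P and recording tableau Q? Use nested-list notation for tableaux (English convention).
Insert each entry of the permutation into P by Schensted row insertion, recording in Q the position of each new cell.

Insert 1: appended to row 1. P = [[1]], Q = [[1]].
Insert 4: appended to row 1. P = [[1, 4]], Q = [[1, 2]].
Insert 2: 2 bumps 4 from row 1; 4 starts row 2. P = [[1, 2], [4]], Q = [[1, 2], [3]].
Insert 3: appended to row 1. P = [[1, 2, 3], [4]], Q = [[1, 2, 4], [3]].

So P = [[1, 2, 3], [4]], Q = [[1, 2, 4], [3]].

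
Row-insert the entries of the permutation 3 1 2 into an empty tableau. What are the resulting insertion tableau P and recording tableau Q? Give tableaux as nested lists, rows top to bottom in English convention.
Insert each entry of the permutation into P by Schensted row insertion, recording in Q the position of each new cell.

Insert 3: appended to row 1. P = [[3]], Q = [[1]].
Insert 1: 1 bumps 3 from row 1; 3 starts row 2. P = [[1], [3]], Q = [[1], [2]].
Insert 2: appended to row 1. P = [[1, 2], [3]], Q = [[1, 3], [2]].

So P = [[1, 2], [3]], Q = [[1, 3], [2]].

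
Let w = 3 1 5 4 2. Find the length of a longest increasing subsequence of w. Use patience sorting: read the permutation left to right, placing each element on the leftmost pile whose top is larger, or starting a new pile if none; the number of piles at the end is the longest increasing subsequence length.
3: new pile. tops = [3]
1: onto pile 1 (replacing 3). tops = [1]
5: new pile. tops = [1, 5]
4: onto pile 2 (replacing 5). tops = [1, 4]
2: onto pile 2 (replacing 4). tops = [1, 2]

2 piles, so the longest increasing subsequence has length 2.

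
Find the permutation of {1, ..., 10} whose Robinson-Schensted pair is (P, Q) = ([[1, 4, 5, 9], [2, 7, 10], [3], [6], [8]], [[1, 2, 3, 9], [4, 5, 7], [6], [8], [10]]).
6 8 10 3 7 4 5 2 9 1

Reverse the RSK construction: for i from n down to 1, find the cell of Q containing i, remove the entry at that cell from P, and reverse-bump it up through P; the value ejected from row 1 is w(i).

Step i=10: Q has 10 at row 5, column 1; remove 8 from row 5 of P and reverse-bump: 8 enters row 4 and ejects 6; 6 enters row 3 and ejects 3; 3 enters row 2 and ejects 2; 2 enters row 1 and ejects 1. So w(10) = 1. P is now [[2, 4, 5, 9], [3, 7, 10], [6], [8]].
Step i=9: Q has 9 at row 1, column 4; remove that cell from P, ejecting 9. So w(9) = 9. P is now [[2, 4, 5], [3, 7, 10], [6], [8]].
Step i=8: Q has 8 at row 4, column 1; remove 8 from row 4 of P and reverse-bump: 8 enters row 3 and ejects 6; 6 enters row 2 and ejects 3; 3 enters row 1 and ejects 2. So w(8) = 2. P is now [[3, 4, 5], [6, 7, 10], [8]].
Step i=7: Q has 7 at row 2, column 3; remove 10 from row 2 of P and reverse-bump: 10 enters row 1 and ejects 5. So w(7) = 5. P is now [[3, 4, 10], [6, 7], [8]].
Step i=6: Q has 6 at row 3, column 1; remove 8 from row 3 of P and reverse-bump: 8 enters row 2 and ejects 7; 7 enters row 1 and ejects 4. So w(6) = 4. P is now [[3, 7, 10], [6, 8]].
Step i=5: Q has 5 at row 2, column 2; remove 8 from row 2 of P and reverse-bump: 8 enters row 1 and ejects 7. So w(5) = 7. P is now [[3, 8, 10], [6]].
Step i=4: Q has 4 at row 2, column 1; remove 6 from row 2 of P and reverse-bump: 6 enters row 1 and ejects 3. So w(4) = 3. P is now [[6, 8, 10]].
Step i=3: Q has 3 at row 1, column 3; remove that cell from P, ejecting 10. So w(3) = 10. P is now [[6, 8]].
Step i=2: Q has 2 at row 1, column 2; remove that cell from P, ejecting 8. So w(2) = 8. P is now [[6]].
Step i=1: Q has 1 at row 1, column 1; remove that cell from P, ejecting 6. So w(1) = 6. P is now [].

So w = 6 8 10 3 7 4 5 2 9 1.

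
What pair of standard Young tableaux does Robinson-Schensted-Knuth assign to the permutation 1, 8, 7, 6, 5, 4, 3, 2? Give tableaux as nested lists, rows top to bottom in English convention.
Insert each entry of the permutation into P by Schensted row insertion, recording in Q the position of each new cell.

Insert 1: appended to row 1. P = [[1]].
Insert 8: appended to row 1. P = [[1, 8]].
Insert 7: 7 bumps 8 from row 1; 8 starts row 2. P = [[1, 7], [8]].
Insert 6: 6 bumps 7 from row 1; 7 bumps 8 from row 2; 8 starts row 3. P = [[1, 6], [7], [8]].
Insert 5: 5 bumps 6 from row 1; 6 bumps 7 from row 2; 7 bumps 8 from row 3; 8 starts row 4. P = [[1, 5], [6], [7], [8]].
Insert 4: 4 bumps 5 from row 1; 5 bumps 6 from row 2; 6 bumps 7 from row 3; 7 bumps 8 from row 4; 8 starts row 5. P = [[1, 4], [5], [6], [7], [8]].
Insert 3: 3 bumps 4 from row 1; 4 bumps 5 from row 2; 5 bumps 6 from row 3; 6 bumps 7 from row 4; 7 bumps 8 from row 5; 8 starts row 6. P = [[1, 3], [4], [5], [6], [7], [8]].
Insert 2: 2 bumps 3 from row 1; 3 bumps 4 from row 2; 4 bumps 5 from row 3; 5 bumps 6 from row 4; 6 bumps 7 from row 5; 7 bumps 8 from row 6; 8 starts row 7. P = [[1, 2], [3], [4], [5], [6], [7], [8]].

So P = [[1, 2], [3], [4], [5], [6], [7], [8]], Q = [[1, 2], [3], [4], [5], [6], [7], [8]].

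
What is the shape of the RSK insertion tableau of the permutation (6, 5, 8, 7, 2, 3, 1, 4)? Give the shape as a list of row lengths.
[3, 2, 2, 1]

RSK row insertion gives P = [[1, 3, 4], [2, 7], [5, 8], [6]], which has shape [3, 2, 2, 1].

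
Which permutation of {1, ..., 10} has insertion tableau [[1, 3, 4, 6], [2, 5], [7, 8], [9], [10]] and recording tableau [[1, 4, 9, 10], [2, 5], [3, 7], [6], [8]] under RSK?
Reverse the RSK construction: for i from n down to 1, find the cell of Q containing i, remove the entry at that cell from P, and reverse-bump it up through P; the value ejected from row 1 is w(i).

Step i=10: Q has 10 at row 1, column 4; remove that cell from P, ejecting 6. So w(10) = 6. P is now [[1, 3, 4], [2, 5], [7, 8], [9], [10]].
Step i=9: Q has 9 at row 1, column 3; remove that cell from P, ejecting 4. So w(9) = 4. P is now [[1, 3], [2, 5], [7, 8], [9], [10]].
Step i=8: Q has 8 at row 5, column 1; remove 10 from row 5 of P and reverse-bump: 10 enters row 4 and ejects 9; 9 enters row 3 and ejects 8; 8 enters row 2 and ejects 5; 5 enters row 1 and ejects 3. So w(8) = 3. P is now [[1, 5], [2, 8], [7, 9], [10]].
Step i=7: Q has 7 at row 3, column 2; remove 9 from row 3 of P and reverse-bump: 9 enters row 2 and ejects 8; 8 enters row 1 and ejects 5. So w(7) = 5. P is now [[1, 8], [2, 9], [7], [10]].
Step i=6: Q has 6 at row 4, column 1; remove 10 from row 4 of P and reverse-bump: 10 enters row 3 and ejects 7; 7 enters row 2 and ejects 2; 2 enters row 1 and ejects 1. So w(6) = 1. P is now [[2, 8], [7, 9], [10]].
Step i=5: Q has 5 at row 2, column 2; remove 9 from row 2 of P and reverse-bump: 9 enters row 1 and ejects 8. So w(5) = 8. P is now [[2, 9], [7], [10]].
Step i=4: Q has 4 at row 1, column 2; remove that cell from P, ejecting 9. So w(4) = 9. P is now [[2], [7], [10]].
Step i=3: Q has 3 at row 3, column 1; remove 10 from row 3 of P and reverse-bump: 10 enters row 2 and ejects 7; 7 enters row 1 and ejects 2. So w(3) = 2. P is now [[7], [10]].
Step i=2: Q has 2 at row 2, column 1; remove 10 from row 2 of P and reverse-bump: 10 enters row 1 and ejects 7. So w(2) = 7. P is now [[10]].
Step i=1: Q has 1 at row 1, column 1; remove that cell from P, ejecting 10. So w(1) = 10. P is now [].

So w = 10 7 2 9 8 1 5 3 4 6.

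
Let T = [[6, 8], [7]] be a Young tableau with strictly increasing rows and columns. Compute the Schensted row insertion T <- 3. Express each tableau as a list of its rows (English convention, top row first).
In row 1, 3 replaces 6 (the leftmost entry greater than 3); 6 is bumped to row 2. In row 2, 6 replaces 7 (the leftmost entry greater than 6); 7 is bumped to row 3. 7 starts a new row 3. The new tableau is [[3, 8], [6], [7]].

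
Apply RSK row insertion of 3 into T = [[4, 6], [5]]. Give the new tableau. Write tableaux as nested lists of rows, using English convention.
[[3, 6], [4], [5]]

In row 1, 3 replaces 4 (the leftmost entry greater than 3); 4 is bumped to row 2. In row 2, 4 replaces 5 (the leftmost entry greater than 4); 5 is bumped to row 3. 5 starts a new row 3. The new tableau is [[3, 6], [4], [5]].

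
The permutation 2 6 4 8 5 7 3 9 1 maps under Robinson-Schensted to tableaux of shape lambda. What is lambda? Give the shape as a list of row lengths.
[5, 2, 1, 1]

Row-insert each entry into an empty tableau.

After inserting 2: P = [[2]].
After inserting 6: P = [[2, 6]].
After inserting 4: P = [[2, 4], [6]].
After inserting 8: P = [[2, 4, 8], [6]].
After inserting 5: P = [[2, 4, 5], [6, 8]].
After inserting 7: P = [[2, 4, 5, 7], [6, 8]].
After inserting 3: P = [[2, 3, 5, 7], [4, 8], [6]].
After inserting 9: P = [[2, 3, 5, 7, 9], [4, 8], [6]].
After inserting 1: P = [[1, 3, 5, 7, 9], [2, 8], [4], [6]].

The final insertion tableau P = [[1, 3, 5, 7, 9], [2, 8], [4], [6]] has shape [5, 2, 1, 1].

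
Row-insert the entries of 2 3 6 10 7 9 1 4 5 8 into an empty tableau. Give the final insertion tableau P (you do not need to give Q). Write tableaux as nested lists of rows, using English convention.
P = [[1, 3, 4, 5, 8], [2, 6, 7, 9], [10]]

After inserting 2: P = [[2]].
After inserting 3: P = [[2, 3]].
After inserting 6: P = [[2, 3, 6]].
After inserting 10: P = [[2, 3, 6, 10]].
After inserting 7: P = [[2, 3, 6, 7], [10]].
After inserting 9: P = [[2, 3, 6, 7, 9], [10]].
After inserting 1: P = [[1, 3, 6, 7, 9], [2], [10]].
After inserting 4: P = [[1, 3, 4, 7, 9], [2, 6], [10]].
After inserting 5: P = [[1, 3, 4, 5, 9], [2, 6, 7], [10]].
After inserting 8: P = [[1, 3, 4, 5, 8], [2, 6, 7, 9], [10]].

So P = [[1, 3, 4, 5, 8], [2, 6, 7, 9], [10]].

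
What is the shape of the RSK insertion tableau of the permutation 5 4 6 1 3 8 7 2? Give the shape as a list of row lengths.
[3, 3, 1, 1]

RSK row insertion gives P = [[1, 2, 7], [3, 6, 8], [4], [5]], which has shape [3, 3, 1, 1].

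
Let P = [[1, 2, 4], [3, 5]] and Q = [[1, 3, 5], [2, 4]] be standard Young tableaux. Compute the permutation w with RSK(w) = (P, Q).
Reverse the RSK construction: for i from n down to 1, find the cell of Q containing i, remove the entry at that cell from P, and reverse-bump it up through P; the value ejected from row 1 is w(i).

Step i=5: Q has 5 at row 1, column 3; remove that cell from P, ejecting 4. So w(5) = 4. P is now [[1, 2], [3, 5]].
Step i=4: Q has 4 at row 2, column 2; remove 5 from row 2 of P and reverse-bump: 5 enters row 1 and ejects 2. So w(4) = 2. P is now [[1, 5], [3]].
Step i=3: Q has 3 at row 1, column 2; remove that cell from P, ejecting 5. So w(3) = 5. P is now [[1], [3]].
Step i=2: Q has 2 at row 2, column 1; remove 3 from row 2 of P and reverse-bump: 3 enters row 1 and ejects 1. So w(2) = 1. P is now [[3]].
Step i=1: Q has 1 at row 1, column 1; remove that cell from P, ejecting 3. So w(1) = 3. P is now [].

So w = 3 1 5 2 4.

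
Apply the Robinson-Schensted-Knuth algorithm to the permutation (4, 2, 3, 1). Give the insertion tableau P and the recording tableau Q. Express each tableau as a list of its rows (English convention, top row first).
P = [[1, 3], [2], [4]], Q = [[1, 3], [2], [4]]

Insert each entry of the permutation into P by Schensted row insertion, recording in Q the position of each new cell.

Insert 4: appended to row 1. P = [[4]], Q = [[1]].
Insert 2: 2 bumps 4 from row 1; 4 starts row 2. P = [[2], [4]], Q = [[1], [2]].
Insert 3: appended to row 1. P = [[2, 3], [4]], Q = [[1, 3], [2]].
Insert 1: 1 bumps 2 from row 1; 2 bumps 4 from row 2; 4 starts row 3. P = [[1, 3], [2], [4]], Q = [[1, 3], [2], [4]].

So P = [[1, 3], [2], [4]], Q = [[1, 3], [2], [4]].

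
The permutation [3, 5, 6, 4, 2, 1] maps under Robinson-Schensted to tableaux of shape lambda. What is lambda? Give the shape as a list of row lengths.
[3, 1, 1, 1]

Row-insert each entry into an empty tableau.

After inserting 3: P = [[3]].
After inserting 5: P = [[3, 5]].
After inserting 6: P = [[3, 5, 6]].
After inserting 4: P = [[3, 4, 6], [5]].
After inserting 2: P = [[2, 4, 6], [3], [5]].
After inserting 1: P = [[1, 4, 6], [2], [3], [5]].

The final insertion tableau P = [[1, 4, 6], [2], [3], [5]] has shape [3, 1, 1, 1].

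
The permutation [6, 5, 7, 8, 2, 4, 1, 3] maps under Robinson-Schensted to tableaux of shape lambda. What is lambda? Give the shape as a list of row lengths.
Row-insert each entry into an empty tableau.

After inserting 6: P = [[6]].
After inserting 5: P = [[5], [6]].
After inserting 7: P = [[5, 7], [6]].
After inserting 8: P = [[5, 7, 8], [6]].
After inserting 2: P = [[2, 7, 8], [5], [6]].
After inserting 4: P = [[2, 4, 8], [5, 7], [6]].
After inserting 1: P = [[1, 4, 8], [2, 7], [5], [6]].
After inserting 3: P = [[1, 3, 8], [2, 4], [5, 7], [6]].

The final insertion tableau P = [[1, 3, 8], [2, 4], [5, 7], [6]] has shape [3, 2, 2, 1].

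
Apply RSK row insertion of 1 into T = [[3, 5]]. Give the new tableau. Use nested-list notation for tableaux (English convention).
In row 1, 1 replaces 3 (the leftmost entry greater than 1); 3 is bumped to row 2. 3 starts a new row 2. The new tableau is [[1, 5], [3]].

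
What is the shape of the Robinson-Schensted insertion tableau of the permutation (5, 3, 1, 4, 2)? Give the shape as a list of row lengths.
[2, 2, 1]

Row-insert each entry into an empty tableau.

After inserting 5: P = [[5]].
After inserting 3: P = [[3], [5]].
After inserting 1: P = [[1], [3], [5]].
After inserting 4: P = [[1, 4], [3], [5]].
After inserting 2: P = [[1, 2], [3, 4], [5]].

The final insertion tableau P = [[1, 2], [3, 4], [5]] has shape [2, 2, 1].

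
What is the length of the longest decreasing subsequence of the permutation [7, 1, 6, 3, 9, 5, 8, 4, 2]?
5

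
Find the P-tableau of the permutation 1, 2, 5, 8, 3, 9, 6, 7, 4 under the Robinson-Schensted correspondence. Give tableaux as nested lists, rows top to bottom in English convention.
Insert 1: appended to row 1. P = [[1]].
Insert 2: appended to row 1. P = [[1, 2]].
Insert 5: appended to row 1. P = [[1, 2, 5]].
Insert 8: appended to row 1. P = [[1, 2, 5, 8]].
Insert 3: 3 bumps 5 from row 1; 5 starts row 2. P = [[1, 2, 3, 8], [5]].
Insert 9: appended to row 1. P = [[1, 2, 3, 8, 9], [5]].
Insert 6: 6 bumps 8 from row 1; 8 appends to row 2. P = [[1, 2, 3, 6, 9], [5, 8]].
Insert 7: 7 bumps 9 from row 1; 9 appends to row 2. P = [[1, 2, 3, 6, 7], [5, 8, 9]].
Insert 4: 4 bumps 6 from row 1; 6 bumps 8 from row 2; 8 starts row 3. P = [[1, 2, 3, 4, 7], [5, 6, 9], [8]].

So P = [[1, 2, 3, 4, 7], [5, 6, 9], [8]].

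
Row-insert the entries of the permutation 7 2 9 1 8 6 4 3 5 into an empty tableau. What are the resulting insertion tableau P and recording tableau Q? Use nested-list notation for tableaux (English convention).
Insert each entry of the permutation into P by Schensted row insertion, recording in Q the position of each new cell.

Insert 7: appended to row 1. P = [[7]].
Insert 2: 2 bumps 7 from row 1; 7 starts row 2. P = [[2], [7]].
Insert 9: appended to row 1. P = [[2, 9], [7]].
Insert 1: 1 bumps 2 from row 1; 2 bumps 7 from row 2; 7 starts row 3. P = [[1, 9], [2], [7]].
Insert 8: 8 bumps 9 from row 1; 9 appends to row 2. P = [[1, 8], [2, 9], [7]].
Insert 6: 6 bumps 8 from row 1; 8 bumps 9 from row 2; 9 appends to row 3. P = [[1, 6], [2, 8], [7, 9]].
Insert 4: 4 bumps 6 from row 1; 6 bumps 8 from row 2; 8 bumps 9 from row 3; 9 starts row 4. P = [[1, 4], [2, 6], [7, 8], [9]].
Insert 3: 3 bumps 4 from row 1; 4 bumps 6 from row 2; 6 bumps 7 from row 3; 7 bumps 9 from row 4; 9 starts row 5. P = [[1, 3], [2, 4], [6, 8], [7], [9]].
Insert 5: appended to row 1. P = [[1, 3, 5], [2, 4], [6, 8], [7], [9]].

So P = [[1, 3, 5], [2, 4], [6, 8], [7], [9]], Q = [[1, 3, 9], [2, 5], [4, 6], [7], [8]].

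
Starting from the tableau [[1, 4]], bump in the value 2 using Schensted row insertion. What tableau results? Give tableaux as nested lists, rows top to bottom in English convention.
[[1, 2], [4]]

In row 1, 2 replaces 4 (the leftmost entry greater than 2); 4 is bumped to row 2. 4 starts a new row 2. The new tableau is [[1, 2], [4]].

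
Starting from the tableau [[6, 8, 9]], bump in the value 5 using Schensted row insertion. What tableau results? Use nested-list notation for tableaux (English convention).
[[5, 8, 9], [6]]

In row 1, 5 replaces 6 (the leftmost entry greater than 5); 6 is bumped to row 2. 6 starts a new row 2. The new tableau is [[5, 8, 9], [6]].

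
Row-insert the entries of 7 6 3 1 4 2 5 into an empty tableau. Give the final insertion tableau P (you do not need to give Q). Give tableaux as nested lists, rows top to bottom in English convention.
P = [[1, 2, 5], [3, 4], [6], [7]]

After inserting 7: P = [[7]].
After inserting 6: P = [[6], [7]].
After inserting 3: P = [[3], [6], [7]].
After inserting 1: P = [[1], [3], [6], [7]].
After inserting 4: P = [[1, 4], [3], [6], [7]].
After inserting 2: P = [[1, 2], [3, 4], [6], [7]].
After inserting 5: P = [[1, 2, 5], [3, 4], [6], [7]].

So P = [[1, 2, 5], [3, 4], [6], [7]].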